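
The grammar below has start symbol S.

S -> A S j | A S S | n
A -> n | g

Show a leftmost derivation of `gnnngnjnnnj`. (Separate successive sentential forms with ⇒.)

S ⇒ ASj ⇒ gSj ⇒ gASSj ⇒ gnSSj ⇒ gnASSSj ⇒ gnnSSSj ⇒ gnnASSSSj ⇒ gnnnSSSSj ⇒ gnnnASjSSSj ⇒ gnnngSjSSSj ⇒ gnnngnjSSSj ⇒ gnnngnjnSSj ⇒ gnnngnjnnSj ⇒ gnnngnjnnnj

S ⇒ ASj   [S -> A S j]
ASj ⇒ gSj   [A -> g]
gSj ⇒ gASSj   [S -> A S S]
gASSj ⇒ gnSSj   [A -> n]
gnSSj ⇒ gnASSSj   [S -> A S S]
gnASSSj ⇒ gnnSSSj   [A -> n]
gnnSSSj ⇒ gnnASSSSj   [S -> A S S]
gnnASSSSj ⇒ gnnnSSSSj   [A -> n]
gnnnSSSSj ⇒ gnnnASjSSSj   [S -> A S j]
gnnnASjSSSj ⇒ gnnngSjSSSj   [A -> g]
gnnngSjSSSj ⇒ gnnngnjSSSj   [S -> n]
gnnngnjSSSj ⇒ gnnngnjnSSj   [S -> n]
gnnngnjnSSj ⇒ gnnngnjnnSj   [S -> n]
gnnngnjnnSj ⇒ gnnngnjnnnj   [S -> n]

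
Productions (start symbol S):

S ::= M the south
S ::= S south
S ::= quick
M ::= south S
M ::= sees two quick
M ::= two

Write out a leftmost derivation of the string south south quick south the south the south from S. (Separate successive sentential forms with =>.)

S => M the south => south S the south => south M the south the south => south south S the south the south => south south S south the south the south => south south quick south the south the south

S => M the south   [S ::= M the south]
M the south => south S the south   [M ::= south S]
south S the south => south M the south the south   [S ::= M the south]
south M the south the south => south south S the south the south   [M ::= south S]
south south S the south the south => south south S south the south the south   [S ::= S south]
south south S south the south the south => south south quick south the south the south   [S ::= quick]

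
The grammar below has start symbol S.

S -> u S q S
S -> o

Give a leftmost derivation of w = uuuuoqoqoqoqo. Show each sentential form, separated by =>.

S=>uSqS=>uuSqSqS=>uuuSqSqSqS=>uuuuSqSqSqSqS=>uuuuoqSqSqSqS=>uuuuoqoqSqSqS=>uuuuoqoqoqSqS=>uuuuoqoqoqoqS=>uuuuoqoqoqoqo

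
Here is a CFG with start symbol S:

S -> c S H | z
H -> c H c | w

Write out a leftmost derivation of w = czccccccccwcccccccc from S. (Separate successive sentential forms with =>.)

S => cSH => czH => czcHc => czccHcc => czcccHccc => czccccHcccc => czcccccHccccc => czccccccHcccccc => czcccccccHccccccc => czccccccccHcccccccc => czccccccccwcccccccc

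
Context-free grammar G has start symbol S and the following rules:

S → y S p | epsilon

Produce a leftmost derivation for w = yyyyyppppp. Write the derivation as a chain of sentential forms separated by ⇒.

S ⇒ ySp   [S → y S p]
ySp ⇒ yySpp   [S → y S p]
yySpp ⇒ yyySppp   [S → y S p]
yyySppp ⇒ yyyySpppp   [S → y S p]
yyyySpppp ⇒ yyyyySppppp   [S → y S p]
yyyyySppppp ⇒ yyyyyppppp   [S → epsilon]

S⇒ySp⇒yySpp⇒yyySppp⇒yyyySpppp⇒yyyyySppppp⇒yyyyyppppp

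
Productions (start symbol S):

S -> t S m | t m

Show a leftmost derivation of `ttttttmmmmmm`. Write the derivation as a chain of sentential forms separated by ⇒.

S ⇒ tSm ⇒ ttSmm ⇒ tttSmmm ⇒ ttttSmmmm ⇒ tttttSmmmmm ⇒ ttttttmmmmmm

S ⇒ tSm   [S -> t S m]
tSm ⇒ ttSmm   [S -> t S m]
ttSmm ⇒ tttSmmm   [S -> t S m]
tttSmmm ⇒ ttttSmmmm   [S -> t S m]
ttttSmmmm ⇒ tttttSmmmmm   [S -> t S m]
tttttSmmmmm ⇒ ttttttmmmmmm   [S -> t m]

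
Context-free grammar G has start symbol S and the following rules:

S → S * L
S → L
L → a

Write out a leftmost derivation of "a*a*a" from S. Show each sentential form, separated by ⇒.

S⇒S*L⇒S*L*L⇒L*L*L⇒a*L*L⇒a*a*L⇒a*a*a

S ⇒ S*L   [S → S * L]
S*L ⇒ S*L*L   [S → S * L]
S*L*L ⇒ L*L*L   [S → L]
L*L*L ⇒ a*L*L   [L → a]
a*L*L ⇒ a*a*L   [L → a]
a*a*L ⇒ a*a*a   [L → a]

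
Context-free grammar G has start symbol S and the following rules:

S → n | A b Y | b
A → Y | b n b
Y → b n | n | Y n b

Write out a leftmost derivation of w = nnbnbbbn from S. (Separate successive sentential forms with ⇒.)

S ⇒ AbY   [S → A b Y]
AbY ⇒ YbY   [A → Y]
YbY ⇒ YnbbY   [Y → Y n b]
YnbbY ⇒ YnbnbbY   [Y → Y n b]
YnbnbbY ⇒ nnbnbbY   [Y → n]
nnbnbbY ⇒ nnbnbbbn   [Y → b n]

S⇒AbY⇒YbY⇒YnbbY⇒YnbnbbY⇒nnbnbbY⇒nnbnbbbn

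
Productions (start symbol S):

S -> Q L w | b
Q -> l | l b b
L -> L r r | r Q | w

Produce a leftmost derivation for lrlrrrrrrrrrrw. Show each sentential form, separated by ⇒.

S ⇒ QLw ⇒ lLw ⇒ lLrrw ⇒ lLrrrrw ⇒ lLrrrrrrw ⇒ lLrrrrrrrrw ⇒ lLrrrrrrrrrrw ⇒ lrQrrrrrrrrrrw ⇒ lrlrrrrrrrrrrw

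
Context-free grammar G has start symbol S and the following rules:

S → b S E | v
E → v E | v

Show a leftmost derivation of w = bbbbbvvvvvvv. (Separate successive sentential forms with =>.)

S => bSE => bbSEE => bbbSEEE => bbbbSEEEE => bbbbbSEEEEE => bbbbbvEEEEE => bbbbbvvEEEEE => bbbbbvvvEEEE => bbbbbvvvvEEE => bbbbbvvvvvEE => bbbbbvvvvvvE => bbbbbvvvvvvv

S => bSE   [S → b S E]
bSE => bbSEE   [S → b S E]
bbSEE => bbbSEEE   [S → b S E]
bbbSEEE => bbbbSEEEE   [S → b S E]
bbbbSEEEE => bbbbbSEEEEE   [S → b S E]
bbbbbSEEEEE => bbbbbvEEEEE   [S → v]
bbbbbvEEEEE => bbbbbvvEEEEE   [E → v E]
bbbbbvvEEEEE => bbbbbvvvEEEE   [E → v]
bbbbbvvvEEEE => bbbbbvvvvEEE   [E → v]
bbbbbvvvvEEE => bbbbbvvvvvEE   [E → v]
bbbbbvvvvvEE => bbbbbvvvvvvE   [E → v]
bbbbbvvvvvvE => bbbbbvvvvvvv   [E → v]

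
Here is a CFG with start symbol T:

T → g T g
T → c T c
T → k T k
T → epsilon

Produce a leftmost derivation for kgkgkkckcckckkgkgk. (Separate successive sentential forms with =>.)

T => kTk   [T → k T k]
kTk => kgTgk   [T → g T g]
kgTgk => kgkTkgk   [T → k T k]
kgkTkgk => kgkgTgkgk   [T → g T g]
kgkgTgkgk => kgkgkTkgkgk   [T → k T k]
kgkgkTkgkgk => kgkgkkTkkgkgk   [T → k T k]
kgkgkkTkkgkgk => kgkgkkcTckkgkgk   [T → c T c]
kgkgkkcTckkgkgk => kgkgkkckTkckkgkgk   [T → k T k]
kgkgkkckTkckkgkgk => kgkgkkckcTckckkgkgk   [T → c T c]
kgkgkkckcTckckkgkgk => kgkgkkckcckckkgkgk   [T → epsilon]

T=>kTk=>kgTgk=>kgkTkgk=>kgkgTgkgk=>kgkgkTkgkgk=>kgkgkkTkkgkgk=>kgkgkkcTckkgkgk=>kgkgkkckTkckkgkgk=>kgkgkkckcTckckkgkgk=>kgkgkkckcckckkgkgk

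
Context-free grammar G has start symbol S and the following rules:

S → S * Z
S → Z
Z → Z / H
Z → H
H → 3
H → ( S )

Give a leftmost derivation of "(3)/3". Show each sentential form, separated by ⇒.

S ⇒ Z   [S → Z]
Z ⇒ Z/H   [Z → Z / H]
Z/H ⇒ H/H   [Z → H]
H/H ⇒ (S)/H   [H → ( S )]
(S)/H ⇒ (Z)/H   [S → Z]
(Z)/H ⇒ (H)/H   [Z → H]
(H)/H ⇒ (3)/H   [H → 3]
(3)/H ⇒ (3)/3   [H → 3]

S ⇒ Z ⇒ Z/H ⇒ H/H ⇒ (S)/H ⇒ (Z)/H ⇒ (H)/H ⇒ (3)/H ⇒ (3)/3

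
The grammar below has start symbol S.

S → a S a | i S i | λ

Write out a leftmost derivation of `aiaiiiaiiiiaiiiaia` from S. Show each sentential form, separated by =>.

S => aSa   [S → a S a]
aSa => aiSia   [S → i S i]
aiSia => aiaSaia   [S → a S a]
aiaSaia => aiaiSiaia   [S → i S i]
aiaiSiaia => aiaiiSiiaia   [S → i S i]
aiaiiSiiaia => aiaiiiSiiiaia   [S → i S i]
aiaiiiSiiiaia => aiaiiiaSaiiiaia   [S → a S a]
aiaiiiaSaiiiaia => aiaiiiaiSiaiiiaia   [S → i S i]
aiaiiiaiSiaiiiaia => aiaiiiaiiSiiaiiiaia   [S → i S i]
aiaiiiaiiSiiaiiiaia => aiaiiiaiiiiaiiiaia   [S → λ]

S => aSa => aiSia => aiaSaia => aiaiSiaia => aiaiiSiiaia => aiaiiiSiiiaia => aiaiiiaSaiiiaia => aiaiiiaiSiaiiiaia => aiaiiiaiiSiiaiiiaia => aiaiiiaiiiiaiiiaia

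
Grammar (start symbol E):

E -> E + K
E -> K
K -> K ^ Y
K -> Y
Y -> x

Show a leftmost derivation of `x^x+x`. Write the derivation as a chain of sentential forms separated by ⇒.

E ⇒ E+K   [E -> E + K]
E+K ⇒ K+K   [E -> K]
K+K ⇒ K^Y+K   [K -> K ^ Y]
K^Y+K ⇒ Y^Y+K   [K -> Y]
Y^Y+K ⇒ x^Y+K   [Y -> x]
x^Y+K ⇒ x^x+K   [Y -> x]
x^x+K ⇒ x^x+Y   [K -> Y]
x^x+Y ⇒ x^x+x   [Y -> x]

E⇒E+K⇒K+K⇒K^Y+K⇒Y^Y+K⇒x^Y+K⇒x^x+K⇒x^x+Y⇒x^x+x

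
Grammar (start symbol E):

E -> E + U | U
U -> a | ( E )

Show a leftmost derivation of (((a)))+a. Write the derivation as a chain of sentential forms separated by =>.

E => E+U => U+U => (E)+U => (U)+U => ((E))+U => ((U))+U => (((E)))+U => (((U)))+U => (((a)))+U => (((a)))+a

E => E+U   [E -> E + U]
E+U => U+U   [E -> U]
U+U => (E)+U   [U -> ( E )]
(E)+U => (U)+U   [E -> U]
(U)+U => ((E))+U   [U -> ( E )]
((E))+U => ((U))+U   [E -> U]
((U))+U => (((E)))+U   [U -> ( E )]
(((E)))+U => (((U)))+U   [E -> U]
(((U)))+U => (((a)))+U   [U -> a]
(((a)))+U => (((a)))+a   [U -> a]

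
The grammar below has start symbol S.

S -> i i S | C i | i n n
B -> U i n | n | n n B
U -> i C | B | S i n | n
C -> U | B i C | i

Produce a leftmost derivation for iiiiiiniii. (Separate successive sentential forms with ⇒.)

S ⇒ iiS   [S -> i i S]
iiS ⇒ iiCi   [S -> C i]
iiCi ⇒ iiUi   [C -> U]
iiUi ⇒ iiiCi   [U -> i C]
iiiCi ⇒ iiiBiCi   [C -> B i C]
iiiBiCi ⇒ iiiUiniCi   [B -> U i n]
iiiUiniCi ⇒ iiiiCiniCi   [U -> i C]
iiiiCiniCi ⇒ iiiiiiniCi   [C -> i]
iiiiiiniCi ⇒ iiiiiiniii   [C -> i]

S ⇒ iiS ⇒ iiCi ⇒ iiUi ⇒ iiiCi ⇒ iiiBiCi ⇒ iiiUiniCi ⇒ iiiiCiniCi ⇒ iiiiiiniCi ⇒ iiiiiiniii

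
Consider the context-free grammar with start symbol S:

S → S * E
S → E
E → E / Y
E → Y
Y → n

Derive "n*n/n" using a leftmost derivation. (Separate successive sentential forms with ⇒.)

S ⇒ S*E   [S → S * E]
S*E ⇒ E*E   [S → E]
E*E ⇒ Y*E   [E → Y]
Y*E ⇒ n*E   [Y → n]
n*E ⇒ n*E/Y   [E → E / Y]
n*E/Y ⇒ n*Y/Y   [E → Y]
n*Y/Y ⇒ n*n/Y   [Y → n]
n*n/Y ⇒ n*n/n   [Y → n]

S ⇒ S*E ⇒ E*E ⇒ Y*E ⇒ n*E ⇒ n*E/Y ⇒ n*Y/Y ⇒ n*n/Y ⇒ n*n/n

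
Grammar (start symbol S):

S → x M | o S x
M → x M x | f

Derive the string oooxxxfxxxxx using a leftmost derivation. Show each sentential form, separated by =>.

S => oSx   [S → o S x]
oSx => ooSxx   [S → o S x]
ooSxx => oooSxxx   [S → o S x]
oooSxxx => oooxMxxx   [S → x M]
oooxMxxx => oooxxMxxxx   [M → x M x]
oooxxMxxxx => oooxxxMxxxxx   [M → x M x]
oooxxxMxxxxx => oooxxxfxxxxx   [M → f]

S => oSx => ooSxx => oooSxxx => oooxMxxx => oooxxMxxxx => oooxxxMxxxxx => oooxxxfxxxxx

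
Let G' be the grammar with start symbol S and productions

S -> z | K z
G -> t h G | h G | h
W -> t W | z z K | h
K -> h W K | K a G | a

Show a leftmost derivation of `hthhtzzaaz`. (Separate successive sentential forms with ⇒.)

S⇒Kz⇒hWKz⇒htWKz⇒hthKz⇒hthhWKz⇒hthhtWKz⇒hthhtzzKKz⇒hthhtzzaKz⇒hthhtzzaaz

S ⇒ Kz   [S -> K z]
Kz ⇒ hWKz   [K -> h W K]
hWKz ⇒ htWKz   [W -> t W]
htWKz ⇒ hthKz   [W -> h]
hthKz ⇒ hthhWKz   [K -> h W K]
hthhWKz ⇒ hthhtWKz   [W -> t W]
hthhtWKz ⇒ hthhtzzKKz   [W -> z z K]
hthhtzzKKz ⇒ hthhtzzaKz   [K -> a]
hthhtzzaKz ⇒ hthhtzzaaz   [K -> a]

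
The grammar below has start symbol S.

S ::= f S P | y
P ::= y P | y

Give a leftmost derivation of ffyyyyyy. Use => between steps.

S=>fSP=>ffSPP=>ffyPP=>ffyyPP=>ffyyyPP=>ffyyyyPP=>ffyyyyyP=>ffyyyyyy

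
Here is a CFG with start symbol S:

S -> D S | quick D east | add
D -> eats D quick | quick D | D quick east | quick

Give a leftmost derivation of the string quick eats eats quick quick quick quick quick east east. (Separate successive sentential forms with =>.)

S => quick D east => quick D quick east east => quick eats D quick quick east east => quick eats eats D quick quick quick east east => quick eats eats quick D quick quick quick east east => quick eats eats quick quick quick quick quick east east

S => quick D east   [S -> quick D east]
quick D east => quick D quick east east   [D -> D quick east]
quick D quick east east => quick eats D quick quick east east   [D -> eats D quick]
quick eats D quick quick east east => quick eats eats D quick quick quick east east   [D -> eats D quick]
quick eats eats D quick quick quick east east => quick eats eats quick D quick quick quick east east   [D -> quick D]
quick eats eats quick D quick quick quick east east => quick eats eats quick quick quick quick quick east east   [D -> quick]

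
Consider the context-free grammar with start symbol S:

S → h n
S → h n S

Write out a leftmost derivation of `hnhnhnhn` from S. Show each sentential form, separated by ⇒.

S ⇒ hnS ⇒ hnhnS ⇒ hnhnhnS ⇒ hnhnhnhn

S ⇒ hnS   [S → h n S]
hnS ⇒ hnhnS   [S → h n S]
hnhnS ⇒ hnhnhnS   [S → h n S]
hnhnhnS ⇒ hnhnhnhn   [S → h n]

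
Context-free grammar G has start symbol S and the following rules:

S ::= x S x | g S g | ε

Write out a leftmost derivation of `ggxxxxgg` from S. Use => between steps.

S => gSg => ggSgg => ggxSxgg => ggxxSxxgg => ggxxxxgg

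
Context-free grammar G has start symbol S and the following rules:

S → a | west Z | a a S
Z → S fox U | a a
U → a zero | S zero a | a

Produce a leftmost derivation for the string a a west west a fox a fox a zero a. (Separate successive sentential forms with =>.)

S => a a S => a a west Z => a a west S fox U => a a west west Z fox U => a a west west S fox U fox U => a a west west a fox U fox U => a a west west a fox a fox U => a a west west a fox a fox S zero a => a a west west a fox a fox a zero a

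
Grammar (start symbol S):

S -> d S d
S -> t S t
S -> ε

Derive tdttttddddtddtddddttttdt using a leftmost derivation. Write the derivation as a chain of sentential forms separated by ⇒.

S ⇒ tSt   [S -> t S t]
tSt ⇒ tdSdt   [S -> d S d]
tdSdt ⇒ tdtStdt   [S -> t S t]
tdtStdt ⇒ tdttSttdt   [S -> t S t]
tdttSttdt ⇒ tdtttStttdt   [S -> t S t]
tdtttStttdt ⇒ tdttttSttttdt   [S -> t S t]
tdttttSttttdt ⇒ tdttttdSdttttdt   [S -> d S d]
tdttttdSdttttdt ⇒ tdttttddSddttttdt   [S -> d S d]
tdttttddSddttttdt ⇒ tdttttdddSdddttttdt   [S -> d S d]
tdttttdddSdddttttdt ⇒ tdttttddddSddddttttdt   [S -> d S d]
tdttttddddSddddttttdt ⇒ tdttttddddtStddddttttdt   [S -> t S t]
tdttttddddtStddddttttdt ⇒ tdttttddddtdSdtddddttttdt   [S -> d S d]
tdttttddddtdSdtddddttttdt ⇒ tdttttddddtddtddddttttdt   [S -> ε]

S ⇒ tSt ⇒ tdSdt ⇒ tdtStdt ⇒ tdttSttdt ⇒ tdtttStttdt ⇒ tdttttSttttdt ⇒ tdttttdSdttttdt ⇒ tdttttddSddttttdt ⇒ tdttttdddSdddttttdt ⇒ tdttttddddSddddttttdt ⇒ tdttttddddtStddddttttdt ⇒ tdttttddddtdSdtddddttttdt ⇒ tdttttddddtddtddddttttdt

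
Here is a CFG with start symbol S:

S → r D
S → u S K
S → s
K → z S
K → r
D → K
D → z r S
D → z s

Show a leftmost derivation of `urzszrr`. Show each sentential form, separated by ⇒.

S ⇒ uSK   [S → u S K]
uSK ⇒ urDK   [S → r D]
urDK ⇒ urKK   [D → K]
urKK ⇒ urzSK   [K → z S]
urzSK ⇒ urzsK   [S → s]
urzsK ⇒ urzszS   [K → z S]
urzszS ⇒ urzszrD   [S → r D]
urzszrD ⇒ urzszrK   [D → K]
urzszrK ⇒ urzszrr   [K → r]

S⇒uSK⇒urDK⇒urKK⇒urzSK⇒urzsK⇒urzszS⇒urzszrD⇒urzszrK⇒urzszrr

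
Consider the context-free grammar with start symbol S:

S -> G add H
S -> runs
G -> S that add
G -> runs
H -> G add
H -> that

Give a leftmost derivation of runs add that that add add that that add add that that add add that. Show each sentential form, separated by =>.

S => G add H => S that add add H => G add H that add add H => S that add add H that add add H => G add H that add add H that add add H => S that add add H that add add H that add add H => G add H that add add H that add add H that add add H => runs add H that add add H that add add H that add add H => runs add that that add add H that add add H that add add H => runs add that that add add that that add add H that add add H => runs add that that add add that that add add that that add add H => runs add that that add add that that add add that that add add that

S => G add H   [S -> G add H]
G add H => S that add add H   [G -> S that add]
S that add add H => G add H that add add H   [S -> G add H]
G add H that add add H => S that add add H that add add H   [G -> S that add]
S that add add H that add add H => G add H that add add H that add add H   [S -> G add H]
G add H that add add H that add add H => S that add add H that add add H that add add H   [G -> S that add]
S that add add H that add add H that add add H => G add H that add add H that add add H that add add H   [S -> G add H]
G add H that add add H that add add H that add add H => runs add H that add add H that add add H that add add H   [G -> runs]
runs add H that add add H that add add H that add add H => runs add that that add add H that add add H that add add H   [H -> that]
runs add that that add add H that add add H that add add H => runs add that that add add that that add add H that add add H   [H -> that]
runs add that that add add that that add add H that add add H => runs add that that add add that that add add that that add add H   [H -> that]
runs add that that add add that that add add that that add add H => runs add that that add add that that add add that that add add that   [H -> that]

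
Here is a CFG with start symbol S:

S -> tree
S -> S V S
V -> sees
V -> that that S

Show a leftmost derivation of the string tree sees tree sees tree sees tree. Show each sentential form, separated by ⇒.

S ⇒ S V S ⇒ S V S V S ⇒ S V S V S V S ⇒ tree V S V S V S ⇒ tree sees S V S V S ⇒ tree sees tree V S V S ⇒ tree sees tree sees S V S ⇒ tree sees tree sees tree V S ⇒ tree sees tree sees tree sees S ⇒ tree sees tree sees tree sees tree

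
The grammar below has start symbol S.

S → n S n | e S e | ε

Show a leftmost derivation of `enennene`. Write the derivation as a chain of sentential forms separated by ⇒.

S ⇒ eSe   [S → e S e]
eSe ⇒ enSne   [S → n S n]
enSne ⇒ eneSene   [S → e S e]
eneSene ⇒ enenSnene   [S → n S n]
enenSnene ⇒ enennene   [S → ε]

S ⇒ eSe ⇒ enSne ⇒ eneSene ⇒ enenSnene ⇒ enennene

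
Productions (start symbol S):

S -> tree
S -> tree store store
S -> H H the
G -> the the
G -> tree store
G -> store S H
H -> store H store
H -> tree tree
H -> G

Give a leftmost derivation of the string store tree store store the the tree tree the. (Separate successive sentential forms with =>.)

S => H H the => G H the => store S H H the => store tree store store H H the => store tree store store G H the => store tree store store the the H the => store tree store store the the tree tree the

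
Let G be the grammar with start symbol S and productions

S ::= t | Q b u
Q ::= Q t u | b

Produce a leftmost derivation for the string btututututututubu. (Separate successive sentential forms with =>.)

S=>Qbu=>Qtubu=>Qtutubu=>Qtututubu=>Qtutututubu=>Qtututututubu=>Qtutututututubu=>Qtututututututubu=>btututututututubu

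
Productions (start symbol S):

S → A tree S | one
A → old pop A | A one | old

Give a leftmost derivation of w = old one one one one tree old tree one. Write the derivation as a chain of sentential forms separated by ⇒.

S ⇒ A tree S ⇒ A one tree S ⇒ A one one tree S ⇒ A one one one tree S ⇒ A one one one one tree S ⇒ old one one one one tree S ⇒ old one one one one tree A tree S ⇒ old one one one one tree old tree S ⇒ old one one one one tree old tree one

S ⇒ A tree S   [S → A tree S]
A tree S ⇒ A one tree S   [A → A one]
A one tree S ⇒ A one one tree S   [A → A one]
A one one tree S ⇒ A one one one tree S   [A → A one]
A one one one tree S ⇒ A one one one one tree S   [A → A one]
A one one one one tree S ⇒ old one one one one tree S   [A → old]
old one one one one tree S ⇒ old one one one one tree A tree S   [S → A tree S]
old one one one one tree A tree S ⇒ old one one one one tree old tree S   [A → old]
old one one one one tree old tree S ⇒ old one one one one tree old tree one   [S → one]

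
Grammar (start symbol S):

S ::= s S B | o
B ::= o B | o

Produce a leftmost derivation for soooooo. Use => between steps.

S => sSB   [S ::= s S B]
sSB => soB   [S ::= o]
soB => sooB   [B ::= o B]
sooB => soooB   [B ::= o B]
soooB => sooooB   [B ::= o B]
sooooB => soooooB   [B ::= o B]
soooooB => soooooo   [B ::= o]

S=>sSB=>soB=>sooB=>soooB=>sooooB=>soooooB=>soooooo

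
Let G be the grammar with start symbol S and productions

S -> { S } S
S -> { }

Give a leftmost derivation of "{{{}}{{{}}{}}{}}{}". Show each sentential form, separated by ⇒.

S ⇒ {S}S ⇒ {{S}S}S ⇒ {{{}}S}S ⇒ {{{}}{S}S}S ⇒ {{{}}{{S}S}S}S ⇒ {{{}}{{{}}S}S}S ⇒ {{{}}{{{}}{}}S}S ⇒ {{{}}{{{}}{}}{}}S ⇒ {{{}}{{{}}{}}{}}{}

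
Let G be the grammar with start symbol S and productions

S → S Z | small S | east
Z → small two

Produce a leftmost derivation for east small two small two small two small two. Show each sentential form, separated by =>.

S => S Z => S Z Z => S Z Z Z => S Z Z Z Z => east Z Z Z Z => east small two Z Z Z => east small two small two Z Z => east small two small two small two Z => east small two small two small two small two

S => S Z   [S → S Z]
S Z => S Z Z   [S → S Z]
S Z Z => S Z Z Z   [S → S Z]
S Z Z Z => S Z Z Z Z   [S → S Z]
S Z Z Z Z => east Z Z Z Z   [S → east]
east Z Z Z Z => east small two Z Z Z   [Z → small two]
east small two Z Z Z => east small two small two Z Z   [Z → small two]
east small two small two Z Z => east small two small two small two Z   [Z → small two]
east small two small two small two Z => east small two small two small two small two   [Z → small two]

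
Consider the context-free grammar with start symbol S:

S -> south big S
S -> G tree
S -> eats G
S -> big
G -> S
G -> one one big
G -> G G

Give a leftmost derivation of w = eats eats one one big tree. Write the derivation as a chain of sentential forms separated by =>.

S => G tree   [S -> G tree]
G tree => S tree   [G -> S]
S tree => eats G tree   [S -> eats G]
eats G tree => eats S tree   [G -> S]
eats S tree => eats eats G tree   [S -> eats G]
eats eats G tree => eats eats one one big tree   [G -> one one big]

S => G tree => S tree => eats G tree => eats S tree => eats eats G tree => eats eats one one big tree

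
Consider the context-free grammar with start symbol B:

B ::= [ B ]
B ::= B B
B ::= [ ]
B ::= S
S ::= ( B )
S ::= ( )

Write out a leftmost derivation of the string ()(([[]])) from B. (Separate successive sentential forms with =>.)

B => BB => SB => ()B => ()S => ()(B) => ()(S) => ()((B)) => ()(([B])) => ()(([[]]))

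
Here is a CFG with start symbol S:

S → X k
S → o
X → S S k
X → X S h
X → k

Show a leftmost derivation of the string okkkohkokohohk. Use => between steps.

S=>Xk=>XShk=>XShShk=>SSkShShk=>XkSkShShk=>XShkSkShShk=>SSkShkSkShShk=>oSkShkSkShShk=>oXkkShkSkShShk=>okkkShkSkShShk=>okkkohkSkShShk=>okkkohkokShShk=>okkkohkokohShk=>okkkohkokohohk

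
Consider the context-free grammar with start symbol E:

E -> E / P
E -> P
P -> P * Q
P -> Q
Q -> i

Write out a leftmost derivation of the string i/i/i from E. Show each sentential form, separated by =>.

E => E/P => E/P/P => P/P/P => Q/P/P => i/P/P => i/Q/P => i/i/P => i/i/Q => i/i/i

E => E/P   [E -> E / P]
E/P => E/P/P   [E -> E / P]
E/P/P => P/P/P   [E -> P]
P/P/P => Q/P/P   [P -> Q]
Q/P/P => i/P/P   [Q -> i]
i/P/P => i/Q/P   [P -> Q]
i/Q/P => i/i/P   [Q -> i]
i/i/P => i/i/Q   [P -> Q]
i/i/Q => i/i/i   [Q -> i]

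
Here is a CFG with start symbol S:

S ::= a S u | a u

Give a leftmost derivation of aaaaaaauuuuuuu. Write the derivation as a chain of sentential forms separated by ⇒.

S ⇒ aSu ⇒ aaSuu ⇒ aaaSuuu ⇒ aaaaSuuuu ⇒ aaaaaSuuuuu ⇒ aaaaaaSuuuuuu ⇒ aaaaaaauuuuuuu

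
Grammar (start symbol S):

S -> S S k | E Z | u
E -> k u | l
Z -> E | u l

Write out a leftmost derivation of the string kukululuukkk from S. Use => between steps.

S => SSk => EZSk => kuZSk => kuESk => kukuSk => kukuSSkk => kukuEZSkk => kukulZSkk => kukululSkk => kukululSSkkk => kukululuSkkk => kukululuukkk

S => SSk   [S -> S S k]
SSk => EZSk   [S -> E Z]
EZSk => kuZSk   [E -> k u]
kuZSk => kuESk   [Z -> E]
kuESk => kukuSk   [E -> k u]
kukuSk => kukuSSkk   [S -> S S k]
kukuSSkk => kukuEZSkk   [S -> E Z]
kukuEZSkk => kukulZSkk   [E -> l]
kukulZSkk => kukululSkk   [Z -> u l]
kukululSkk => kukululSSkkk   [S -> S S k]
kukululSSkkk => kukululuSkkk   [S -> u]
kukululuSkkk => kukululuukkk   [S -> u]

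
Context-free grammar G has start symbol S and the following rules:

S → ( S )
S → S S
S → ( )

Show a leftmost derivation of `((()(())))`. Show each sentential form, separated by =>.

S=>(S)=>((S))=>((SS))=>((()S))=>((()(S)))=>((()(())))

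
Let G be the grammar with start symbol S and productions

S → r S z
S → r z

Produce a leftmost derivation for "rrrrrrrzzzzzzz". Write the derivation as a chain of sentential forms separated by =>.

S => rSz => rrSzz => rrrSzzz => rrrrSzzzz => rrrrrSzzzzz => rrrrrrSzzzzzz => rrrrrrrzzzzzzz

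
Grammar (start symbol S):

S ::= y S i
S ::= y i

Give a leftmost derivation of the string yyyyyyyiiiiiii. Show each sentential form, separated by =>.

S => ySi   [S ::= y S i]
ySi => yySii   [S ::= y S i]
yySii => yyySiii   [S ::= y S i]
yyySiii => yyyySiiii   [S ::= y S i]
yyyySiiii => yyyyySiiiii   [S ::= y S i]
yyyyySiiiii => yyyyyySiiiiii   [S ::= y S i]
yyyyyySiiiiii => yyyyyyyiiiiiii   [S ::= y i]

S => ySi => yySii => yyySiii => yyyySiiii => yyyyySiiiii => yyyyyySiiiiii => yyyyyyyiiiiiii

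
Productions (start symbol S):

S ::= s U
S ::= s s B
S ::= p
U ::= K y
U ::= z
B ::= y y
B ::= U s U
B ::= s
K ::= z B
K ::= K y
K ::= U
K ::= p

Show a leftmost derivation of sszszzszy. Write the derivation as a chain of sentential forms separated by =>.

S => ssB   [S ::= s s B]
ssB => ssUsU   [B ::= U s U]
ssUsU => sszsU   [U ::= z]
sszsU => sszsKy   [U ::= K y]
sszsKy => sszszBy   [K ::= z B]
sszszBy => sszszUsUy   [B ::= U s U]
sszszUsUy => sszszzsUy   [U ::= z]
sszszzsUy => sszszzszy   [U ::= z]

S=>ssB=>ssUsU=>sszsU=>sszsKy=>sszszBy=>sszszUsUy=>sszszzsUy=>sszszzszy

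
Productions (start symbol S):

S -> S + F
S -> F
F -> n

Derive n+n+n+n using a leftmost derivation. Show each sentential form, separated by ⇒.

S ⇒ S+F ⇒ S+F+F ⇒ S+F+F+F ⇒ F+F+F+F ⇒ n+F+F+F ⇒ n+n+F+F ⇒ n+n+n+F ⇒ n+n+n+n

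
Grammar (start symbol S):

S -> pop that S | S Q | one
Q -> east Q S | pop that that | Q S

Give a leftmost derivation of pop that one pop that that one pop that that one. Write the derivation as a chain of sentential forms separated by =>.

S => S Q => pop that S Q => pop that one Q => pop that one Q S => pop that one Q S S => pop that one pop that that S S => pop that one pop that that S Q S => pop that one pop that that one Q S => pop that one pop that that one pop that that S => pop that one pop that that one pop that that one

S => S Q   [S -> S Q]
S Q => pop that S Q   [S -> pop that S]
pop that S Q => pop that one Q   [S -> one]
pop that one Q => pop that one Q S   [Q -> Q S]
pop that one Q S => pop that one Q S S   [Q -> Q S]
pop that one Q S S => pop that one pop that that S S   [Q -> pop that that]
pop that one pop that that S S => pop that one pop that that S Q S   [S -> S Q]
pop that one pop that that S Q S => pop that one pop that that one Q S   [S -> one]
pop that one pop that that one Q S => pop that one pop that that one pop that that S   [Q -> pop that that]
pop that one pop that that one pop that that S => pop that one pop that that one pop that that one   [S -> one]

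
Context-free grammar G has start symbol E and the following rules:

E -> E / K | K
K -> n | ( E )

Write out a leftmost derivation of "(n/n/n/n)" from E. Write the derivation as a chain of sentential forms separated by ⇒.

E⇒K⇒(E)⇒(E/K)⇒(E/K/K)⇒(E/K/K/K)⇒(K/K/K/K)⇒(n/K/K/K)⇒(n/n/K/K)⇒(n/n/n/K)⇒(n/n/n/n)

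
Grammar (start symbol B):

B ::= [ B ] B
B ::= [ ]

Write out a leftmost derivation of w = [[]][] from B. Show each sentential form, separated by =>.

B => [B]B => [[]]B => [[]][]

B => [B]B   [B ::= [ B ] B]
[B]B => [[]]B   [B ::= [ ]]
[[]]B => [[]][]   [B ::= [ ]]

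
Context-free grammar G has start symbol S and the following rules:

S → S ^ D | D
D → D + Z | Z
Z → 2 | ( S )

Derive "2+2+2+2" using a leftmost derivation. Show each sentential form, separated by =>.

S => D   [S → D]
D => D+Z   [D → D + Z]
D+Z => D+Z+Z   [D → D + Z]
D+Z+Z => D+Z+Z+Z   [D → D + Z]
D+Z+Z+Z => Z+Z+Z+Z   [D → Z]
Z+Z+Z+Z => 2+Z+Z+Z   [Z → 2]
2+Z+Z+Z => 2+2+Z+Z   [Z → 2]
2+2+Z+Z => 2+2+2+Z   [Z → 2]
2+2+2+Z => 2+2+2+2   [Z → 2]

S => D => D+Z => D+Z+Z => D+Z+Z+Z => Z+Z+Z+Z => 2+Z+Z+Z => 2+2+Z+Z => 2+2+2+Z => 2+2+2+2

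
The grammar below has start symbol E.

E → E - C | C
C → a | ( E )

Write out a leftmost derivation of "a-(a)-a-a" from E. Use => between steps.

E => E-C => E-C-C => E-C-C-C => C-C-C-C => a-C-C-C => a-(E)-C-C => a-(C)-C-C => a-(a)-C-C => a-(a)-a-C => a-(a)-a-a

E => E-C   [E → E - C]
E-C => E-C-C   [E → E - C]
E-C-C => E-C-C-C   [E → E - C]
E-C-C-C => C-C-C-C   [E → C]
C-C-C-C => a-C-C-C   [C → a]
a-C-C-C => a-(E)-C-C   [C → ( E )]
a-(E)-C-C => a-(C)-C-C   [E → C]
a-(C)-C-C => a-(a)-C-C   [C → a]
a-(a)-C-C => a-(a)-a-C   [C → a]
a-(a)-a-C => a-(a)-a-a   [C → a]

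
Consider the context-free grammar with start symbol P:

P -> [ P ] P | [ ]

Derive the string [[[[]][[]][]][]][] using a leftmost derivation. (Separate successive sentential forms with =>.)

P => [P]P => [[P]P]P => [[[P]P]P]P => [[[[]]P]P]P => [[[[]][P]P]P]P => [[[[]][[]]P]P]P => [[[[]][[]][]]P]P => [[[[]][[]][]][]]P => [[[[]][[]][]][]][]

P => [P]P   [P -> [ P ] P]
[P]P => [[P]P]P   [P -> [ P ] P]
[[P]P]P => [[[P]P]P]P   [P -> [ P ] P]
[[[P]P]P]P => [[[[]]P]P]P   [P -> [ ]]
[[[[]]P]P]P => [[[[]][P]P]P]P   [P -> [ P ] P]
[[[[]][P]P]P]P => [[[[]][[]]P]P]P   [P -> [ ]]
[[[[]][[]]P]P]P => [[[[]][[]][]]P]P   [P -> [ ]]
[[[[]][[]][]]P]P => [[[[]][[]][]][]]P   [P -> [ ]]
[[[[]][[]][]][]]P => [[[[]][[]][]][]][]   [P -> [ ]]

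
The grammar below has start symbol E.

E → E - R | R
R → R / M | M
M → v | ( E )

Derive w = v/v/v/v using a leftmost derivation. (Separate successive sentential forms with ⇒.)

E ⇒ R ⇒ R/M ⇒ R/M/M ⇒ R/M/M/M ⇒ M/M/M/M ⇒ v/M/M/M ⇒ v/v/M/M ⇒ v/v/v/M ⇒ v/v/v/v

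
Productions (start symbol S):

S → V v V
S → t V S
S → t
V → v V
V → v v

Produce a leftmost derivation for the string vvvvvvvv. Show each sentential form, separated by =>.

S=>VvV=>vVvV=>vvVvV=>vvvVvV=>vvvvvvV=>vvvvvvvv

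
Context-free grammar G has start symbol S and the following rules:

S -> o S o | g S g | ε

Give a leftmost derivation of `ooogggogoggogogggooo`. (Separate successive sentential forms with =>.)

S => oSo => ooSoo => oooSooo => ooogSgooo => oooggSggooo => ooogggSgggooo => ooogggoSogggooo => ooogggogSgogggooo => ooogggogoSogogggooo => ooogggogogSgogogggooo => ooogggogoggogogggooo

S => oSo   [S -> o S o]
oSo => ooSoo   [S -> o S o]
ooSoo => oooSooo   [S -> o S o]
oooSooo => ooogSgooo   [S -> g S g]
ooogSgooo => oooggSggooo   [S -> g S g]
oooggSggooo => ooogggSgggooo   [S -> g S g]
ooogggSgggooo => ooogggoSogggooo   [S -> o S o]
ooogggoSogggooo => ooogggogSgogggooo   [S -> g S g]
ooogggogSgogggooo => ooogggogoSogogggooo   [S -> o S o]
ooogggogoSogogggooo => ooogggogogSgogogggooo   [S -> g S g]
ooogggogogSgogogggooo => ooogggogoggogogggooo   [S -> ε]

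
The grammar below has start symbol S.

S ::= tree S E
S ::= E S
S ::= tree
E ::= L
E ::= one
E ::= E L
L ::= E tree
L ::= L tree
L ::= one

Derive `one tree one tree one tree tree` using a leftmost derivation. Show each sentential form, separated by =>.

S => E S => L S => E tree S => E L tree S => L L tree S => E tree L tree S => E L tree L tree S => L L tree L tree S => E tree L tree L tree S => L tree L tree L tree S => one tree L tree L tree S => one tree one tree L tree S => one tree one tree one tree S => one tree one tree one tree tree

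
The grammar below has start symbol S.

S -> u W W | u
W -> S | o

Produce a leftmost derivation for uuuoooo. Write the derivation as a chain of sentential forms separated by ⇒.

S ⇒ uWW ⇒ uSW ⇒ uuWWW ⇒ uuSWW ⇒ uuuWWWW ⇒ uuuoWWW ⇒ uuuooWW ⇒ uuuoooW ⇒ uuuoooo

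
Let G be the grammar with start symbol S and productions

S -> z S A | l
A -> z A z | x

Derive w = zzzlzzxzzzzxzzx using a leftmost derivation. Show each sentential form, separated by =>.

S => zSA   [S -> z S A]
zSA => zzSAA   [S -> z S A]
zzSAA => zzzSAAA   [S -> z S A]
zzzSAAA => zzzlAAA   [S -> l]
zzzlAAA => zzzlzAzAA   [A -> z A z]
zzzlzAzAA => zzzlzzAzzAA   [A -> z A z]
zzzlzzAzzAA => zzzlzzxzzAA   [A -> x]
zzzlzzxzzAA => zzzlzzxzzzAzA   [A -> z A z]
zzzlzzxzzzAzA => zzzlzzxzzzzAzzA   [A -> z A z]
zzzlzzxzzzzAzzA => zzzlzzxzzzzxzzA   [A -> x]
zzzlzzxzzzzxzzA => zzzlzzxzzzzxzzx   [A -> x]

S => zSA => zzSAA => zzzSAAA => zzzlAAA => zzzlzAzAA => zzzlzzAzzAA => zzzlzzxzzAA => zzzlzzxzzzAzA => zzzlzzxzzzzAzzA => zzzlzzxzzzzxzzA => zzzlzzxzzzzxzzx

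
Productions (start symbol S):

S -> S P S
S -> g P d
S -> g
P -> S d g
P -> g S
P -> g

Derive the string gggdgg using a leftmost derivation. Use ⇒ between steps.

S⇒SPS⇒gPdPS⇒ggSdPS⇒gggdPS⇒gggdgS⇒gggdgg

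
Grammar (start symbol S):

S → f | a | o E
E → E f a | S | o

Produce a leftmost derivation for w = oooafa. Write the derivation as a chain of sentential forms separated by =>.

S=>oE=>oEfa=>oSfa=>ooEfa=>ooSfa=>oooEfa=>oooSfa=>oooafa

S => oE   [S → o E]
oE => oEfa   [E → E f a]
oEfa => oSfa   [E → S]
oSfa => ooEfa   [S → o E]
ooEfa => ooSfa   [E → S]
ooSfa => oooEfa   [S → o E]
oooEfa => oooSfa   [E → S]
oooSfa => oooafa   [S → a]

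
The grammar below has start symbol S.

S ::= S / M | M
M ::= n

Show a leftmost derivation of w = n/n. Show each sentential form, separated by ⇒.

S ⇒ S/M   [S ::= S / M]
S/M ⇒ M/M   [S ::= M]
M/M ⇒ n/M   [M ::= n]
n/M ⇒ n/n   [M ::= n]

S ⇒ S/M ⇒ M/M ⇒ n/M ⇒ n/n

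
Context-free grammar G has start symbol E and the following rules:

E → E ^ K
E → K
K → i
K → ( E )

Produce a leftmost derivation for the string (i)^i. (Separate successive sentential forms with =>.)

E => E^K => K^K => (E)^K => (K)^K => (i)^K => (i)^i

E => E^K   [E → E ^ K]
E^K => K^K   [E → K]
K^K => (E)^K   [K → ( E )]
(E)^K => (K)^K   [E → K]
(K)^K => (i)^K   [K → i]
(i)^K => (i)^i   [K → i]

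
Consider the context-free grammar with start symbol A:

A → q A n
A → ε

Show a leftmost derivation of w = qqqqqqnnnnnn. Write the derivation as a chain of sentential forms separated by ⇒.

A ⇒ qAn   [A → q A n]
qAn ⇒ qqAnn   [A → q A n]
qqAnn ⇒ qqqAnnn   [A → q A n]
qqqAnnn ⇒ qqqqAnnnn   [A → q A n]
qqqqAnnnn ⇒ qqqqqAnnnnn   [A → q A n]
qqqqqAnnnnn ⇒ qqqqqqAnnnnnn   [A → q A n]
qqqqqqAnnnnnn ⇒ qqqqqqnnnnnn   [A → ε]

A ⇒ qAn ⇒ qqAnn ⇒ qqqAnnn ⇒ qqqqAnnnn ⇒ qqqqqAnnnnn ⇒ qqqqqqAnnnnnn ⇒ qqqqqqnnnnnn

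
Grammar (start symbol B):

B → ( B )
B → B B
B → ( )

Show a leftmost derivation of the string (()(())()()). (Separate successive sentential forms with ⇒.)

B ⇒ (B)   [B → ( B )]
(B) ⇒ (BB)   [B → B B]
(BB) ⇒ (BBB)   [B → B B]
(BBB) ⇒ (BBBB)   [B → B B]
(BBBB) ⇒ (()BBB)   [B → ( )]
(()BBB) ⇒ (()(B)BB)   [B → ( B )]
(()(B)BB) ⇒ (()(())BB)   [B → ( )]
(()(())BB) ⇒ (()(())()B)   [B → ( )]
(()(())()B) ⇒ (()(())()())   [B → ( )]

B ⇒ (B) ⇒ (BB) ⇒ (BBB) ⇒ (BBBB) ⇒ (()BBB) ⇒ (()(B)BB) ⇒ (()(())BB) ⇒ (()(())()B) ⇒ (()(())()())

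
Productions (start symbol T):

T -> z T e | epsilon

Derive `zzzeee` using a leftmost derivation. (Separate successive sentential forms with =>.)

T => zTe => zzTee => zzzTeee => zzzeee

T => zTe   [T -> z T e]
zTe => zzTee   [T -> z T e]
zzTee => zzzTeee   [T -> z T e]
zzzTeee => zzzeee   [T -> epsilon]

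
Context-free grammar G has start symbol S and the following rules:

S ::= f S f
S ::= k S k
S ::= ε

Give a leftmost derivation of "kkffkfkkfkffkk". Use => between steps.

S => kSk   [S ::= k S k]
kSk => kkSkk   [S ::= k S k]
kkSkk => kkfSfkk   [S ::= f S f]
kkfSfkk => kkffSffkk   [S ::= f S f]
kkffSffkk => kkffkSkffkk   [S ::= k S k]
kkffkSkffkk => kkffkfSfkffkk   [S ::= f S f]
kkffkfSfkffkk => kkffkfkSkfkffkk   [S ::= k S k]
kkffkfkSkfkffkk => kkffkfkkfkffkk   [S ::= ε]

S => kSk => kkSkk => kkfSfkk => kkffSffkk => kkffkSkffkk => kkffkfSfkffkk => kkffkfkSkfkffkk => kkffkfkkfkffkk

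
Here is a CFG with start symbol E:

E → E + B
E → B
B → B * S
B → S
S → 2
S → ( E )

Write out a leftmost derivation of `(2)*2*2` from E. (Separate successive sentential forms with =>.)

E=>B=>B*S=>B*S*S=>S*S*S=>(E)*S*S=>(B)*S*S=>(S)*S*S=>(2)*S*S=>(2)*2*S=>(2)*2*2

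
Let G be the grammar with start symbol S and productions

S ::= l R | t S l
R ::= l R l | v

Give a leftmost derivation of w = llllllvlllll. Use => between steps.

S => lR   [S ::= l R]
lR => llRl   [R ::= l R l]
llRl => lllRll   [R ::= l R l]
lllRll => llllRlll   [R ::= l R l]
llllRlll => lllllRllll   [R ::= l R l]
lllllRllll => llllllRlllll   [R ::= l R l]
llllllRlllll => llllllvlllll   [R ::= v]

S => lR => llRl => lllRll => llllRlll => lllllRllll => llllllRlllll => llllllvlllll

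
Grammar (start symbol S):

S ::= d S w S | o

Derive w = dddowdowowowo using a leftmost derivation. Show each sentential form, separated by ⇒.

S ⇒ dSwS ⇒ ddSwSwS ⇒ dddSwSwSwS ⇒ dddowSwSwS ⇒ dddowdSwSwSwS ⇒ dddowdowSwSwS ⇒ dddowdowowSwS ⇒ dddowdowowowS ⇒ dddowdowowowo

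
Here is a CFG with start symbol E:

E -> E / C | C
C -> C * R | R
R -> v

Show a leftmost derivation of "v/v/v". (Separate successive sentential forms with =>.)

E => E/C   [E -> E / C]
E/C => E/C/C   [E -> E / C]
E/C/C => C/C/C   [E -> C]
C/C/C => R/C/C   [C -> R]
R/C/C => v/C/C   [R -> v]
v/C/C => v/R/C   [C -> R]
v/R/C => v/v/C   [R -> v]
v/v/C => v/v/R   [C -> R]
v/v/R => v/v/v   [R -> v]

E => E/C => E/C/C => C/C/C => R/C/C => v/C/C => v/R/C => v/v/C => v/v/R => v/v/v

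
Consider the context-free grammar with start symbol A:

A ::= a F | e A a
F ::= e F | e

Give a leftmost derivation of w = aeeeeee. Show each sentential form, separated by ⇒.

A⇒aF⇒aeF⇒aeeF⇒aeeeF⇒aeeeeF⇒aeeeeeF⇒aeeeeee

A ⇒ aF   [A ::= a F]
aF ⇒ aeF   [F ::= e F]
aeF ⇒ aeeF   [F ::= e F]
aeeF ⇒ aeeeF   [F ::= e F]
aeeeF ⇒ aeeeeF   [F ::= e F]
aeeeeF ⇒ aeeeeeF   [F ::= e F]
aeeeeeF ⇒ aeeeeee   [F ::= e]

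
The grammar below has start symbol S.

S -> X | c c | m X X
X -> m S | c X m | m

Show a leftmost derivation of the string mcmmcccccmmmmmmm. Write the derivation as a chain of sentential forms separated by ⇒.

S ⇒ mXX ⇒ mcXmX ⇒ mcmmX ⇒ mcmmcXm ⇒ mcmmccXmm ⇒ mcmmcccXmmm ⇒ mcmmccccXmmmm ⇒ mcmmcccccXmmmmm ⇒ mcmmcccccmSmmmmm ⇒ mcmmcccccmXmmmmm ⇒ mcmmcccccmmmmmmm

S ⇒ mXX   [S -> m X X]
mXX ⇒ mcXmX   [X -> c X m]
mcXmX ⇒ mcmmX   [X -> m]
mcmmX ⇒ mcmmcXm   [X -> c X m]
mcmmcXm ⇒ mcmmccXmm   [X -> c X m]
mcmmccXmm ⇒ mcmmcccXmmm   [X -> c X m]
mcmmcccXmmm ⇒ mcmmccccXmmmm   [X -> c X m]
mcmmccccXmmmm ⇒ mcmmcccccXmmmmm   [X -> c X m]
mcmmcccccXmmmmm ⇒ mcmmcccccmSmmmmm   [X -> m S]
mcmmcccccmSmmmmm ⇒ mcmmcccccmXmmmmm   [S -> X]
mcmmcccccmXmmmmm ⇒ mcmmcccccmmmmmmm   [X -> m]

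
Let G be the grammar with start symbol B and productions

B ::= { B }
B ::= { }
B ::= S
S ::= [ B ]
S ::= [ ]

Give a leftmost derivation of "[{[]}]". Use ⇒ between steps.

B ⇒ S ⇒ [B] ⇒ [{B}] ⇒ [{S}] ⇒ [{[]}]

B ⇒ S   [B ::= S]
S ⇒ [B]   [S ::= [ B ]]
[B] ⇒ [{B}]   [B ::= { B }]
[{B}] ⇒ [{S}]   [B ::= S]
[{S}] ⇒ [{[]}]   [S ::= [ ]]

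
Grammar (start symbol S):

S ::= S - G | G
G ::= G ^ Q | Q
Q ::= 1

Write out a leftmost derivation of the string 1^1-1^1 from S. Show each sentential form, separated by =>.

S => S-G => G-G => G^Q-G => Q^Q-G => 1^Q-G => 1^1-G => 1^1-G^Q => 1^1-Q^Q => 1^1-1^Q => 1^1-1^1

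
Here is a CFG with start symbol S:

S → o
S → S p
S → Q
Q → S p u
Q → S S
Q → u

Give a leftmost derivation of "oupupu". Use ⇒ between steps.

S ⇒ Q   [S → Q]
Q ⇒ Spu   [Q → S p u]
Spu ⇒ Qpu   [S → Q]
Qpu ⇒ Spupu   [Q → S p u]
Spupu ⇒ Qpupu   [S → Q]
Qpupu ⇒ SSpupu   [Q → S S]
SSpupu ⇒ oSpupu   [S → o]
oSpupu ⇒ oQpupu   [S → Q]
oQpupu ⇒ oupupu   [Q → u]

S ⇒ Q ⇒ Spu ⇒ Qpu ⇒ Spupu ⇒ Qpupu ⇒ SSpupu ⇒ oSpupu ⇒ oQpupu ⇒ oupupu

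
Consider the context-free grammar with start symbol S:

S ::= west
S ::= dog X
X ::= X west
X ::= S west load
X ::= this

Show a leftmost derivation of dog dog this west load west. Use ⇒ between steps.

S ⇒ dog X   [S ::= dog X]
dog X ⇒ dog X west   [X ::= X west]
dog X west ⇒ dog S west load west   [X ::= S west load]
dog S west load west ⇒ dog dog X west load west   [S ::= dog X]
dog dog X west load west ⇒ dog dog this west load west   [X ::= this]

S ⇒ dog X ⇒ dog X west ⇒ dog S west load west ⇒ dog dog X west load west ⇒ dog dog this west load west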